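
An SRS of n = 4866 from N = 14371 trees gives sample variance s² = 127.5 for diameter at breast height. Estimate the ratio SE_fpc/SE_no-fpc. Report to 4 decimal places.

0.8133

f = n/N = 4866/14371 = 0.33859857.
SE_no-fpc = √(s²/n) = 0.161871; SE_fpc = √((1−f)s²/n) = 0.13164416.
Ratio = √(1−f) = 0.81326591.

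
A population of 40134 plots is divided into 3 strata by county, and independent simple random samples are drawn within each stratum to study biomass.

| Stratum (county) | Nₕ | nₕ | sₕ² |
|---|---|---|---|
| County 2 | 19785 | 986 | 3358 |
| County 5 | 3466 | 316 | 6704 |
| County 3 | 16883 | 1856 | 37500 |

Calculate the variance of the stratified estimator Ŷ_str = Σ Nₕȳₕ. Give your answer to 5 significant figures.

6.6243 × 10^9

Var(Ŷ_str) = Σₕ Nₕ²(1 − fₕ)sₕ²/nₕ.
County 2: 19785²·(1 − 986/19785)·3358/986 = 1.2667024 × 10^9.
County 5: 3466²·(1 − 316/3466)·6704/316 = 2.3162532 × 10^8.
County 3: 16883²·(1 − 1856/16883)·37500/1856 = 5.1259599 × 10^9.
Sum = 6.6242876 × 10^9.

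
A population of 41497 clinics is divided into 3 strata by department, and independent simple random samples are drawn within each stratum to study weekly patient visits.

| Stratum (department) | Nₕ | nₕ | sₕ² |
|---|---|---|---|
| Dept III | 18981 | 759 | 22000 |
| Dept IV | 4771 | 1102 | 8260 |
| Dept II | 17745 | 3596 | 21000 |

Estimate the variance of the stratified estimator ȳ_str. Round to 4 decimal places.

Var(ȳ_str) = Σₕ Wₕ²(1 − fₕ)sₕ²/nₕ with Wₕ = Nₕ/N, N = 41497.
Dept III: Wₕ = 0.45740656; term = 0.45740656²·(1 − 0.03998736)·22000/759 = 5.8218718.
Dept IV: Wₕ = 0.11497217; term = 0.11497217²·(1 − 0.23097883)·8260/1102 = 0.076194247.
Dept II: Wₕ = 0.42762127; term = 0.42762127²·(1 − 0.20264863)·21000/3596 = 0.85146727.
Sum = 6.7495333.

6.7495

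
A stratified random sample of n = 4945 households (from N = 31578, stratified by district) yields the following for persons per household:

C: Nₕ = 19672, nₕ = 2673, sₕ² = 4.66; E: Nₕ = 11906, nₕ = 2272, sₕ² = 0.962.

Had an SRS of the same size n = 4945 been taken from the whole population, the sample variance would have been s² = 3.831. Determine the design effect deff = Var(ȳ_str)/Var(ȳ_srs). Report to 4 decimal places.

Var(ȳ_str) = Σ Wₕ²(1−fₕ)sₕ²/nₕ with Wₕ = Nₕ/31578:
  C: (19672/31578)²·(1−2673/19672)·4.66/2673 = 5.8464146 × 10^-4
  E: (11906/31578)²·(1−2272/11906)·0.962/2272 = 4.8704605 × 10^-5
  → Var(ȳ_str) = 6.3334607 × 10^-4.
Var(ȳ_srs) = (1 − 4945/31578)·3.831/4945 = 6.534033 × 10^-4.
deff = (6.3334607 × 10^-4) / (6.534033 × 10^-4) = 0.9693.

0.9693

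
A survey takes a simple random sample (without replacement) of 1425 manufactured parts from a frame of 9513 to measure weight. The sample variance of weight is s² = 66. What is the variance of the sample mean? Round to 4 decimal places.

0.0394

Under SRS without replacement, Var(ȳ) = (1 − f)·s²/n with f = n/N = 1425/9513 = 0.14979502.
Var(ȳ) = (1 − 0.14979502)·66/1425 = 0.85020498·0.046315789 = 0.039377915.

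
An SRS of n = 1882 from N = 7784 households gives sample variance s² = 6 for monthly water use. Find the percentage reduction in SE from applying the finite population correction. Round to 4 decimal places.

f = n/N = 1882/7784 = 0.24177801.
SE_no-fpc = √(s²/n) = 0.056463243; SE_fpc = √((1−f)s²/n) = 0.049165901.
Ratio = √(1−f) = 0.87075944. Reduction = 100·(1 − 0.87075944) = 12.9241%.

12.9241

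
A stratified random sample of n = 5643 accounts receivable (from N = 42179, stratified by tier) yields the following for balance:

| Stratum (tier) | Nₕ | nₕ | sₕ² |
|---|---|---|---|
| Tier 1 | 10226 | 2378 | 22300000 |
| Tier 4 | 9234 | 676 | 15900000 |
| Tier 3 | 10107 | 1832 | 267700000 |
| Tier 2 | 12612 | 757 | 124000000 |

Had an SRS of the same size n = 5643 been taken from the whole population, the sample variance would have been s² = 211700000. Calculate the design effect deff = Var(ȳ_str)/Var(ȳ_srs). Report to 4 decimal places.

Var(ȳ_str) = Σ Wₕ²(1−fₕ)sₕ²/nₕ with Wₕ = Nₕ/42179:
  Tier 1: (10226/42179)²·(1−2378/10226)·22300000/2378 = 423.02422
  Tier 4: (9234/42179)²·(1−676/9234)·15900000/676 = 1044.7684
  Tier 3: (10107/42179)²·(1−1832/10107)·267700000/1832 = 6869.4286
  Tier 2: (12612/42179)²·(1−757/12612)·124000000/757 = 13766.349
  → Var(ȳ_str) = 22103.57.
Var(ȳ_srs) = (1 − 5643/42179)·211700000/5643 = 32496.421.
deff = 22103.57 / 32496.421 = 0.6802.

0.6802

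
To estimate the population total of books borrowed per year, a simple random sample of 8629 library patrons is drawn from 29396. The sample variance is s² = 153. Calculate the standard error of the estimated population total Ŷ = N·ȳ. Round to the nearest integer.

Var(Ŷ) = N²·Var(ȳ) = N²·(1 − n/N)·s²/n.
f = 8629/29396 = 0.29354334; Var(ȳ) = 0.70645666·153/8629 = 0.012526118.
Var(Ŷ) = 29396² · 0.012526118 = 1.0824129 × 10^7.
SE(Ŷ) = √(1.0824129 × 10^7) = 3290.

3290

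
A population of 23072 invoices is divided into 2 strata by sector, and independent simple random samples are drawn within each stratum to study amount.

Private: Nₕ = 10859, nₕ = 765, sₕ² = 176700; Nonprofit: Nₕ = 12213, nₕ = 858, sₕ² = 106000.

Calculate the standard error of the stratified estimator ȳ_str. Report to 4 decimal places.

8.9301

Var(ȳ_str) = Σₕ Wₕ²(1 − fₕ)sₕ²/nₕ with Wₕ = Nₕ/N, N = 23072.
Private: Wₕ = 0.47065707; term = 0.47065707²·(1 − 0.07044848)·176700/765 = 47.561743.
Nonprofit: Wₕ = 0.52934293; term = 0.52934293²·(1 − 0.07025301)·106000/858 = 32.185302.
Sum = 79.747045.
SE = √(79.747045) = 8.9301.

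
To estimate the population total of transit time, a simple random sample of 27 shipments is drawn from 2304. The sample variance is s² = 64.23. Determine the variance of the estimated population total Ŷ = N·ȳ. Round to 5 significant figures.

1.2480 × 10^7

Var(Ŷ) = N²·Var(ȳ) = N²·(1 − n/N)·s²/n.
f = 27/2304 = 0.01171875; Var(ȳ) = 0.98828125·64.23/27 = 2.3510113.
Var(Ŷ) = 2304² · 2.3510113 = 1.2480146 × 10^7.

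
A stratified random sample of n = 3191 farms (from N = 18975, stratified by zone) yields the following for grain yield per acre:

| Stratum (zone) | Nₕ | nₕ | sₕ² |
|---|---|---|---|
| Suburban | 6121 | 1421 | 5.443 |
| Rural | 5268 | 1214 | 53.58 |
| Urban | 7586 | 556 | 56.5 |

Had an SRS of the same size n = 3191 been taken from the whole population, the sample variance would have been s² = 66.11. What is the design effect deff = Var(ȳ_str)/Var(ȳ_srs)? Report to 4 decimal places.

Var(ȳ_str) = Σ Wₕ²(1−fₕ)sₕ²/nₕ with Wₕ = Nₕ/18975:
  Suburban: (6121/18975)²·(1−1421/6121)·5.443/1421 = 3.0605602 × 10^-4
  Rural: (5268/18975)²·(1−1214/5268)·53.58/1214 = 0.0026178814
  Urban: (7586/18975)²·(1−556/7586)·56.5/556 = 0.015051447
  → Var(ȳ_str) = 0.017975384.
Var(ȳ_srs) = (1 − 3191/18975)·66.11/3191 = 0.017233585.
deff = 0.017975384 / 0.017233585 = 1.0430.

1.0430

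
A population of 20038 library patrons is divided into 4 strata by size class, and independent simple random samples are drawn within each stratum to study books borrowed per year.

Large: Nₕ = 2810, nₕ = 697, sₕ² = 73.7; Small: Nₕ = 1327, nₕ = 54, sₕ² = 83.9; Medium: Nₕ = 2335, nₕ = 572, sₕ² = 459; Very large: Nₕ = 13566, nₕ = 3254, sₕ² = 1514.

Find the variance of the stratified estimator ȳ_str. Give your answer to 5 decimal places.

0.17843

Var(ȳ_str) = Σₕ Wₕ²(1 − fₕ)sₕ²/nₕ with Wₕ = Nₕ/N, N = 20038.
Large: Wₕ = 0.14023356; term = 0.14023356²·(1 − 0.24804270)·73.7/697 = 0.001563622.
Small: Wₕ = 0.06622417; term = 0.06622417²·(1 − 0.04069329)·83.9/54 = 0.0065367035.
Medium: Wₕ = 0.11652860; term = 0.11652860²·(1 − 0.24496788)·459/572 = 0.0082271063.
Very large: Wₕ = 0.67701367; term = 0.67701367²·(1 − 0.23986437)·1514/3254 = 0.16210421.
Sum = 0.17843164.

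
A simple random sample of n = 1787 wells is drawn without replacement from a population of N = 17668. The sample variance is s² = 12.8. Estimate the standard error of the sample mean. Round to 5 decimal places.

Under SRS without replacement, Var(ȳ) = (1 − f)·s²/n with f = n/N = 1787/17668 = 0.10114331.
Var(ȳ) = (1 − 0.10114331)·12.8/1787 = 0.89885669·0.0071628428 = 0.0064383691.
SE(ȳ) = √(0.0064383691) = 0.08024.

0.08024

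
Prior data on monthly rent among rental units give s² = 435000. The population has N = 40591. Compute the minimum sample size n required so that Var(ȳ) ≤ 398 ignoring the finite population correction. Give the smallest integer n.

Without fpc, n₀ = s²/D = 435000/398 = 1092.9648.
Rounding up, n = 1093.

1093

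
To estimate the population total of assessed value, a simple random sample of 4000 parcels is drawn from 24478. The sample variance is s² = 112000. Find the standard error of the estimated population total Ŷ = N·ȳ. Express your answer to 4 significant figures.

Var(Ŷ) = N²·Var(ȳ) = N²·(1 − n/N)·s²/n.
f = 4000/24478 = 0.16341204; Var(ȳ) = 0.83658796·112000/4000 = 23.424463.
Var(Ŷ) = 24478² · 23.424463 = 1.4035294 × 10^10.
SE(Ŷ) = √(1.4035294 × 10^10) = 118500.

118500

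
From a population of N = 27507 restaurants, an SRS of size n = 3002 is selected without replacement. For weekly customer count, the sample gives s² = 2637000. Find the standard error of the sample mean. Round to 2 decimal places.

27.97

Under SRS without replacement, Var(ȳ) = (1 − f)·s²/n with f = n/N = 3002/27507 = 0.10913586.
Var(ȳ) = (1 − 0.10913586)·2637000/3002 = 0.89086414·878.41439 = 782.54788.
SE(ȳ) = √(782.54788) = 27.97.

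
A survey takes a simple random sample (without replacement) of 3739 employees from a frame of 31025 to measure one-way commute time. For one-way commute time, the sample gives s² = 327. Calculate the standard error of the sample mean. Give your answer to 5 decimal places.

Under SRS without replacement, Var(ȳ) = (1 − f)·s²/n with f = n/N = 3739/31025 = 0.12051571.
Var(ȳ) = (1 − 0.12051571)·327/3739 = 0.87948429·0.087456539 = 0.076916652.
SE(ȳ) = √(0.076916652) = 0.27734.

0.27734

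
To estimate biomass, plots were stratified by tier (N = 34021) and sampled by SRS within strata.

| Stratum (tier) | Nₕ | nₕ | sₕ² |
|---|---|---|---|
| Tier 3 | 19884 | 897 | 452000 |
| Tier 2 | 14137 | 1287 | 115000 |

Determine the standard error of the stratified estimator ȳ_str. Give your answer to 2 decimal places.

13.36

Var(ȳ_str) = Σₕ Wₕ²(1 − fₕ)sₕ²/nₕ with Wₕ = Nₕ/N, N = 34021.
Tier 3: Wₕ = 0.58446254; term = 0.58446254²·(1 − 0.04511165)·452000/897 = 164.36599.
Tier 2: Wₕ = 0.41553746; term = 0.41553746²·(1 − 0.09103770)·115000/1287 = 14.02444.
Sum = 178.39043.
SE = √(178.39043) = 13.36.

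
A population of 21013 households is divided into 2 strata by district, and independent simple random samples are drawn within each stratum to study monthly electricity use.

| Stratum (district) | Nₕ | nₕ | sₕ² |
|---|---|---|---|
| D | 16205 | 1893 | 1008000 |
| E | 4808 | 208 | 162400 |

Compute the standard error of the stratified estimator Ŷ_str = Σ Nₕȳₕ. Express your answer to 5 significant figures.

Var(Ŷ_str) = Σₕ Nₕ²(1 − fₕ)sₕ²/nₕ.
D: 16205²·(1 − 1893/16205)·1008000/1893 = 1.2349782 × 10^11.
E: 4808²·(1 − 208/4808)·162400/208 = 1.7268117 × 10^10.
Sum = 1.4076594 × 10^11.
SE = √(1.4076594 × 10^11) = 375190.

375190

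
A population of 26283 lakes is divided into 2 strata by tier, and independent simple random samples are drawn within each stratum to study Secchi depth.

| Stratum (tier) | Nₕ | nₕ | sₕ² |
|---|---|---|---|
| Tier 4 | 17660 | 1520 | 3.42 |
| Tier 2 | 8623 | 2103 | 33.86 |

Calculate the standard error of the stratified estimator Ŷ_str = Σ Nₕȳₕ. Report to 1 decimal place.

Var(Ŷ_str) = Σₕ Nₕ²(1 − fₕ)sₕ²/nₕ.
Tier 4: 17660²·(1 − 1520/17660)·3.42/1520 = 641322.9.
Tier 2: 8623²·(1 − 2103/8623)·33.86/2103 = 905219.
Sum = 1.5465419 × 10^6.
SE = √(1.5465419 × 10^6) = 1243.6.

1243.6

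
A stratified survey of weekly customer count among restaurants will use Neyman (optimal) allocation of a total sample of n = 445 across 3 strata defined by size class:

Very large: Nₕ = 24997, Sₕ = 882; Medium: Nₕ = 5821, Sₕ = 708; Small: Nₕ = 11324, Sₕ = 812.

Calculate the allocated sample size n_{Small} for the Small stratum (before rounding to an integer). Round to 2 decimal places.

115.71

Neyman allocation: nₕ = n·NₕSₕ / Σⱼ NⱼSⱼ.
Σ NⱼSⱼ = 24997·882 + 5821·708 + 11324·812 = 3.536371 × 10^7.
n_{Small} = 445·11324·812 / (3.536371 × 10^7) = 115.71.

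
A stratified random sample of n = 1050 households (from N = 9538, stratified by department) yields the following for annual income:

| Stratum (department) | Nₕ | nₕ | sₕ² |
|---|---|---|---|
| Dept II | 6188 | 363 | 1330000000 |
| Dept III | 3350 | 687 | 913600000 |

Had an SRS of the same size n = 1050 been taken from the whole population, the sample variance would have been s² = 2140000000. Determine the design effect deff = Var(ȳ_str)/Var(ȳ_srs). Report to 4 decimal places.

0.8723

Var(ȳ_str) = Σ Wₕ²(1−fₕ)sₕ²/nₕ with Wₕ = Nₕ/9538:
  Dept II: (6188/9538)²·(1−363/6188)·1330000000/363 = 1.4516991 × 10^6
  Dept III: (3350/9538)²·(1−687/3350)·913600000/687 = 130406.94
  → Var(ȳ_str) = 1.582106 × 10^6.
Var(ȳ_srs) = (1 − 1050/9538)·2140000000/1050 = 1.8137295 × 10^6.
deff = (1.582106 × 10^6) / (1.8137295 × 10^6) = 0.8723.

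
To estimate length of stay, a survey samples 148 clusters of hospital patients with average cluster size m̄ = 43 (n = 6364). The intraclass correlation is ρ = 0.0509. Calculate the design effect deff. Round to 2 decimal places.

deff = 1 + (43 − 1)·0.0509 = 1 + 2.1378 = 3.1378.

3.14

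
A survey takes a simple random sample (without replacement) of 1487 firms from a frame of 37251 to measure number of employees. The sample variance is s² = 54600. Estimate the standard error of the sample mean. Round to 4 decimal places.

5.9374

Under SRS without replacement, Var(ȳ) = (1 − f)·s²/n with f = n/N = 1487/37251 = 0.03991839.
Var(ȳ) = (1 − 0.03991839)·54600/1487 = 0.96008161·36.718225 = 35.252492.
SE(ȳ) = √(35.252492) = 5.9374.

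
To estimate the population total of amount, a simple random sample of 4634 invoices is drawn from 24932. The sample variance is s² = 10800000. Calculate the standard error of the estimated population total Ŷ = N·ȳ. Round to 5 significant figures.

1.0860 × 10^6

Var(Ŷ) = N²·Var(ȳ) = N²·(1 − n/N)·s²/n.
f = 4634/24932 = 0.18586555; Var(ȳ) = 0.81413445·10800000/4634 = 1897.4217.
Var(Ŷ) = 24932² · 1897.4217 = 1.1794461 × 10^12.
SE(Ŷ) = √(1.1794461 × 10^12) = 1.0860 × 10^6.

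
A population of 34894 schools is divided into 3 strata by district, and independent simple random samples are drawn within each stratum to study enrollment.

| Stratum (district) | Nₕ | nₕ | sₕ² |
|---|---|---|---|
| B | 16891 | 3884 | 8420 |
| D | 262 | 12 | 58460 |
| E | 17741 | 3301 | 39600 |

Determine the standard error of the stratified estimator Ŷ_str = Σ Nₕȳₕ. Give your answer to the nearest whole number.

Var(Ŷ_str) = Σₕ Nₕ²(1 − fₕ)sₕ²/nₕ.
B: 16891²·(1 − 3884/16891)·8420/3884 = 4.7628332 × 10^8.
D: 262²·(1 − 12/262)·58460/12 = 3.1909417 × 10^8.
E: 17741²·(1 − 3301/17741)·39600/3301 = 3.0732292 × 10^9.
Sum = 3.8686067 × 10^9.
SE = √(3.8686067 × 10^9) = 62198.

62198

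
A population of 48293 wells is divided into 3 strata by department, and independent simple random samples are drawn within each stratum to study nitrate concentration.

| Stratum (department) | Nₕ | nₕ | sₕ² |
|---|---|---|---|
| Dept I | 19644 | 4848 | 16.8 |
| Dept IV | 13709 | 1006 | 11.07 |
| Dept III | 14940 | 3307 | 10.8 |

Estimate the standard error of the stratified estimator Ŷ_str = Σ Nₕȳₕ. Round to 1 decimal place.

1868.4

Var(Ŷ_str) = Σₕ Nₕ²(1 − fₕ)sₕ²/nₕ.
Dept I: 19644²·(1 − 4848/19644)·16.8/4848 = 1.0072121 × 10^6.
Dept IV: 13709²·(1 − 1006/13709)·11.07/1006 = 1.9162921 × 10^6.
Dept III: 14940²·(1 − 3307/14940)·10.8/3307 = 567586.28.
Sum = 3.4910905 × 10^6.
SE = √(3.4910905 × 10^6) = 1868.4.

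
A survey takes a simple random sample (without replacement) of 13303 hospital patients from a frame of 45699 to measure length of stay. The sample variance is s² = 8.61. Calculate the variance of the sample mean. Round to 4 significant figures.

4.588 × 10^-4

Under SRS without replacement, Var(ȳ) = (1 − f)·s²/n with f = n/N = 13303/45699 = 0.29110046.
Var(ȳ) = (1 − 0.29110046)·8.61/13303 = 0.70889954·6.4722243 × 10^-4 = 4.5881568 × 10^-4.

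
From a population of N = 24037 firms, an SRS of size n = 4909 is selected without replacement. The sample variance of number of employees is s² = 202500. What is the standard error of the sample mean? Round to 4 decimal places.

Under SRS without replacement, Var(ȳ) = (1 − f)·s²/n with f = n/N = 4909/24037 = 0.20422682.
Var(ȳ) = (1 − 0.20422682)·202500/4909 = 0.79577318·41.250764 = 32.826252.
SE(ȳ) = √(32.826252) = 5.7294.

5.7294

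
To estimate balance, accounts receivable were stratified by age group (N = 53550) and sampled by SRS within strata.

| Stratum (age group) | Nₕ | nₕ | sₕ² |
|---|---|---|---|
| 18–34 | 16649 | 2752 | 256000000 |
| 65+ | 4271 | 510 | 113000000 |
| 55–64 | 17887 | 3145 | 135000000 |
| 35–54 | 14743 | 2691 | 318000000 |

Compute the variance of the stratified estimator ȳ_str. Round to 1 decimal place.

20016.0

Var(ȳ_str) = Σₕ Wₕ²(1 − fₕ)sₕ²/nₕ with Wₕ = Nₕ/N, N = 53550.
18–34: Wₕ = 0.31090570; term = 0.31090570²·(1 − 0.16529521)·256000000/2752 = 7505.5374.
65+: Wₕ = 0.07975724; term = 0.07975724²·(1 − 0.11940997)·113000000/510 = 1241.1441.
55–64: Wₕ = 0.33402428; term = 0.33402428²·(1 − 0.17582602)·135000000/3145 = 3947.1905.
35–54: Wₕ = 0.27531279; term = 0.27531279²·(1 − 0.18252730)·318000000/2691 = 7322.1641.
Sum = 20016.036.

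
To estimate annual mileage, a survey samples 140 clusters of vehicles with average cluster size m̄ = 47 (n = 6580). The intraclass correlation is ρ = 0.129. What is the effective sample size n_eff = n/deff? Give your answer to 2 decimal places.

deff = 1 + (47 − 1)·0.129 = 1 + 5.934 = 6.934.
n_eff = 6580 / 6.934 = 948.95.

948.95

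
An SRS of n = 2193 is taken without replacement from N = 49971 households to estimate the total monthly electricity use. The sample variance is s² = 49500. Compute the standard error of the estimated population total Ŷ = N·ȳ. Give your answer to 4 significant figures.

Var(Ŷ) = N²·Var(ȳ) = N²·(1 − n/N)·s²/n.
f = 2193/49971 = 0.04388545; Var(ȳ) = 0.95611455·49500/2193 = 21.581245.
Var(Ŷ) = 49971² · 21.581245 = 5.3890545 × 10^10.
SE(Ŷ) = √(5.3890545 × 10^10) = 232100.

232100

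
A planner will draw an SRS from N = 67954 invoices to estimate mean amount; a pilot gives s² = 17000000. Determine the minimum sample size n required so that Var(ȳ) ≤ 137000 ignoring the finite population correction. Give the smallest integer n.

125

Without fpc, n₀ = s²/D = 17000000/137000 = 124.0876.
Rounding up, n = 125.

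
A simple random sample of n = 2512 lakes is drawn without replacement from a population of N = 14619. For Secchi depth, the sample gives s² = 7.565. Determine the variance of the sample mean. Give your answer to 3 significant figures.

0.00249

Under SRS without replacement, Var(ȳ) = (1 − f)·s²/n with f = n/N = 2512/14619 = 0.17183118.
Var(ȳ) = (1 − 0.17183118)·7.565/2512 = 0.82816882·0.0030115446 = 0.0024940673.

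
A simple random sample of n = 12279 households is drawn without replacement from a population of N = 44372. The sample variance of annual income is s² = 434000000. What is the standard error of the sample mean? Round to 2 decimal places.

Under SRS without replacement, Var(ȳ) = (1 − f)·s²/n with f = n/N = 12279/44372 = 0.27672857.
Var(ȳ) = (1 − 0.27672857)·434000000/12279 = 0.72327143·35344.898 = 25563.955.
SE(ȳ) = √(25563.955) = 159.89.

159.89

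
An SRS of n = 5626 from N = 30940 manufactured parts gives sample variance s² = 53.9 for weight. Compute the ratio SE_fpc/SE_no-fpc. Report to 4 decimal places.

f = n/N = 5626/30940 = 0.18183581.
SE_no-fpc = √(s²/n) = 0.097880126; SE_fpc = √((1−f)s²/n) = 0.088534951.
Ratio = √(1−f) = 0.90452429.

0.9045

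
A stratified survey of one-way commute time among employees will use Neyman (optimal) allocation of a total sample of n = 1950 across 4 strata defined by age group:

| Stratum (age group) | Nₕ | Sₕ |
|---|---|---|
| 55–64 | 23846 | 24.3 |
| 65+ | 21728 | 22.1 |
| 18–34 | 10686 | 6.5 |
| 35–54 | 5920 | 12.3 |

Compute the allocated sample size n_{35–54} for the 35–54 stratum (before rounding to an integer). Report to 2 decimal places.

118.14

Neyman allocation: nₕ = n·NₕSₕ / Σⱼ NⱼSⱼ.
Σ NⱼSⱼ = 23846·24.3 + 21728·22.1 + 10686·6.5 + 5920·12.3 = 1.2019216 × 10^6.
n_{35–54} = 1950·5920·12.3 / (1.2019216 × 10^6) = 118.14.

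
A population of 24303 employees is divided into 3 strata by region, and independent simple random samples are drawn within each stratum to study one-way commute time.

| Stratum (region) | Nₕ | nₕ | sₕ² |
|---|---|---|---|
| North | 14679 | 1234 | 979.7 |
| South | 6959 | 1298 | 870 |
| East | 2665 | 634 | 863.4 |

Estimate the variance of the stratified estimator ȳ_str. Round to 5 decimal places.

0.32247

Var(ȳ_str) = Σₕ Wₕ²(1 − fₕ)sₕ²/nₕ with Wₕ = Nₕ/N, N = 24303.
North: Wₕ = 0.60399951; term = 0.60399951²·(1 − 0.08406567)·979.7/1234 = 0.26528668.
South: Wₕ = 0.28634325; term = 0.28634325²·(1 − 0.18652105)·870/1298 = 0.044705893.
East: Wₕ = 0.10965724; term = 0.10965724²·(1 − 0.23789869)·863.4/634 = 0.012479873.
Sum = 0.32247245.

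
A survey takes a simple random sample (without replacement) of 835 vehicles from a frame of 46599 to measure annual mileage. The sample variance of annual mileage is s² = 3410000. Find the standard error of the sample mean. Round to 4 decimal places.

63.3297

Under SRS without replacement, Var(ȳ) = (1 − f)·s²/n with f = n/N = 835/46599 = 0.01791884.
Var(ȳ) = (1 − 0.01791884)·3410000/835 = 0.98208116·4083.8323 = 4010.6548.
SE(ȳ) = √(4010.6548) = 63.3297.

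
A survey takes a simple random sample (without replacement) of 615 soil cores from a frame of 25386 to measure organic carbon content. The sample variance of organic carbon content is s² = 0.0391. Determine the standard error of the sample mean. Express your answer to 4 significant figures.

0.007876

Under SRS without replacement, Var(ȳ) = (1 − f)·s²/n with f = n/N = 615/25386 = 0.02422595.
Var(ȳ) = (1 − 0.02422595)·0.0391/615 = 0.97577405·6.3577236 × 10^-5 = 6.2037017 × 10^-5.
SE(ȳ) = √(6.2037017 × 10^-5) = 0.007876.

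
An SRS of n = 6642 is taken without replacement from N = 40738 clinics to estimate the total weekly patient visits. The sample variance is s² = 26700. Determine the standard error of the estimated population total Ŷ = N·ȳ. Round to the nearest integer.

74724

Var(Ŷ) = N²·Var(ȳ) = N²·(1 − n/N)·s²/n.
f = 6642/40738 = 0.16304188; Var(ȳ) = 0.83695812·26700/6642 = 3.3644658.
Var(Ŷ) = 40738² · 3.3644658 = 5.5836158 × 10^9.
SE(Ŷ) = √(5.5836158 × 10^9) = 74724.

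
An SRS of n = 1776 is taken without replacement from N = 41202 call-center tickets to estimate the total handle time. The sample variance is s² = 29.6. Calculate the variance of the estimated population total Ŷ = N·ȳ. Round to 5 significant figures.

Var(Ŷ) = N²·Var(ȳ) = N²·(1 − n/N)·s²/n.
f = 1776/41202 = 0.04310470; Var(ȳ) = 0.95689530·29.6/1776 = 0.015948255.
Var(Ŷ) = 41202² · 0.015948255 = 2.7073834 × 10^7.

2.7074 × 10^7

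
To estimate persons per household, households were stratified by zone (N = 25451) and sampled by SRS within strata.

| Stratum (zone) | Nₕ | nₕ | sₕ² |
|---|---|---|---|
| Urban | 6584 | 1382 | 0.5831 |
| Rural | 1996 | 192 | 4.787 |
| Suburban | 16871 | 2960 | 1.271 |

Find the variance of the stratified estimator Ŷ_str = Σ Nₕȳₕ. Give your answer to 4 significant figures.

Var(Ŷ_str) = Σₕ Nₕ²(1 − fₕ)sₕ²/nₕ.
Urban: 6584²·(1 − 1382/6584)·0.5831/1382 = 14450.909.
Rural: 1996²·(1 − 192/1996)·4.787/192 = 89775.797.
Suburban: 16871²·(1 − 2960/16871)·1.271/2960 = 100775.05.
Sum = 205001.76.

205000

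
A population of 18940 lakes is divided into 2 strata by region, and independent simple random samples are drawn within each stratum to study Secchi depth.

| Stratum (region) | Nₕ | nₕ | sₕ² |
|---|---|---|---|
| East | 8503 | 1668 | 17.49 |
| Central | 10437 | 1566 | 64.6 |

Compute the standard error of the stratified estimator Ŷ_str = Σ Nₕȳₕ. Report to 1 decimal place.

2104.5

Var(Ŷ_str) = Σₕ Nₕ²(1 − fₕ)sₕ²/nₕ.
East: 8503²·(1 − 1668/8503)·17.49/1668 = 609402.82.
Central: 10437²·(1 − 1566/10437)·64.6/1566 = 3.8193462 × 10^6.
Sum = 4.428749 × 10^6.
SE = √(4.428749 × 10^6) = 2104.5.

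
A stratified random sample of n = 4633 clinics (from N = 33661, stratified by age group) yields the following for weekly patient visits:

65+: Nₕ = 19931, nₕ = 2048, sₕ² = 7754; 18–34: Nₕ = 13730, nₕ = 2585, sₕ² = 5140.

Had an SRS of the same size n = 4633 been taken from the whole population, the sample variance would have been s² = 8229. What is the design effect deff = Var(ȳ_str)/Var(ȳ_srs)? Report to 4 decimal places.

Var(ȳ_str) = Σ Wₕ²(1−fₕ)sₕ²/nₕ with Wₕ = Nₕ/33661:
  65+: (19931/33661)²·(1−2048/19931)·7754/2048 = 1.1909987
  18–34: (13730/33661)²·(1−2585/13730)·5140/2585 = 0.26853392
  → Var(ȳ_str) = 1.4595326.
Var(ȳ_srs) = (1 − 4633/33661)·8229/4633 = 1.5317041.
deff = 1.4595326 / 1.5317041 = 0.9529.

0.9529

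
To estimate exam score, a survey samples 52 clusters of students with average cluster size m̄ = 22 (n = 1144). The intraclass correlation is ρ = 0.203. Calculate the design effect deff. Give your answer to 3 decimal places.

5.263

deff = 1 + (22 − 1)·0.203 = 1 + 4.263 = 5.263.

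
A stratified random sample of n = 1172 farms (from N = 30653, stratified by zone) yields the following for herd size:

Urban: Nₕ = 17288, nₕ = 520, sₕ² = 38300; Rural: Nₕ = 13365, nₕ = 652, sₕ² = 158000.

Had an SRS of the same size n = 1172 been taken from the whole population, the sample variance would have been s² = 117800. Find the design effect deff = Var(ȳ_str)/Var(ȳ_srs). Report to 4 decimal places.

0.6884

Var(ȳ_str) = Σ Wₕ²(1−fₕ)sₕ²/nₕ with Wₕ = Nₕ/30653:
  Urban: (17288/30653)²·(1−520/17288)·38300/520 = 22.723513
  Rural: (13365/30653)²·(1−652/13365)·158000/652 = 43.820823
  → Var(ȳ_str) = 66.544336.
Var(ȳ_srs) = (1 − 1172/30653)·117800/1172 = 96.668928.
deff = 66.544336 / 96.668928 = 0.6884.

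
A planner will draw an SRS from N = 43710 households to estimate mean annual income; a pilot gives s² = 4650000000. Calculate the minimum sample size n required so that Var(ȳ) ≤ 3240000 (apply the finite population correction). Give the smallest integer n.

1390

Without fpc, n₀ = s²/D = 4650000000/3240000 = 1435.1852.
With fpc, (1 − n/N)·s²/n ≤ D requires n ≥ n₀/(1 + n₀/N) = 1435.1852/(1 + 1435.1852/43710) = 1389.5600.
Rounding up, n = 1390.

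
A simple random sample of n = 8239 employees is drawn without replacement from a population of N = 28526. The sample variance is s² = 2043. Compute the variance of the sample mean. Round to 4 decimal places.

Under SRS without replacement, Var(ȳ) = (1 − f)·s²/n with f = n/N = 8239/28526 = 0.28882423.
Var(ȳ) = (1 − 0.28882423)·2043/8239 = 0.71117577·0.24796699 = 0.17634811.

0.1763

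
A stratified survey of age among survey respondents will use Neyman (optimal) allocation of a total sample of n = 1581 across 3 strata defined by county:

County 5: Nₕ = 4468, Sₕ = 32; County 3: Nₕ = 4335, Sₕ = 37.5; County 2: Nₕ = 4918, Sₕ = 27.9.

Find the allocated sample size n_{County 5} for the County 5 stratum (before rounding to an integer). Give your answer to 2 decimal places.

Neyman allocation: nₕ = n·NₕSₕ / Σⱼ NⱼSⱼ.
Σ NⱼSⱼ = 4468·32 + 4335·37.5 + 4918·27.9 = 442750.7.
n_{County 5} = 1581·4468·32 / 442750.7 = 510.55.

510.55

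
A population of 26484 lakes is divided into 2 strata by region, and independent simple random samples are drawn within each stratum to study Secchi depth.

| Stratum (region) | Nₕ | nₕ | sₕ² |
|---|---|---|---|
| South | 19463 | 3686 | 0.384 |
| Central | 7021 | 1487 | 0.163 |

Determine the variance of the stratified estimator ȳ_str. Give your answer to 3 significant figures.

Var(ȳ_str) = Σₕ Wₕ²(1 − fₕ)sₕ²/nₕ with Wₕ = Nₕ/N, N = 26484.
South: Wₕ = 0.73489654; term = 0.73489654²·(1 − 0.18938499)·0.384/3686 = 4.5608201 × 10^-5.
Central: Wₕ = 0.26510346; term = 0.26510346²·(1 − 0.21179319)·0.163/1487 = 6.0722215 × 10^-6.
Sum = 5.1680423 × 10^-5.

5.17 × 10^-5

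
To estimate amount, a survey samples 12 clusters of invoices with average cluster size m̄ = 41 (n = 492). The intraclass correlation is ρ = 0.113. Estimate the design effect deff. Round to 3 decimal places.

deff = 1 + (41 − 1)·0.113 = 1 + 4.52 = 5.52.

5.520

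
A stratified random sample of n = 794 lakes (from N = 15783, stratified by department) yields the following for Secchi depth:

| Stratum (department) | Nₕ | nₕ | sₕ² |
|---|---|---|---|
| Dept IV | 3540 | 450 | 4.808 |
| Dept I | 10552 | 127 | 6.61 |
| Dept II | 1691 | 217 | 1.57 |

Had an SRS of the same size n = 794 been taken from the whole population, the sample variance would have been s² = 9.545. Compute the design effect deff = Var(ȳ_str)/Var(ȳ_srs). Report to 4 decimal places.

2.0607

Var(ȳ_str) = Σ Wₕ²(1−fₕ)sₕ²/nₕ with Wₕ = Nₕ/15783:
  Dept IV: (3540/15783)²·(1−450/3540)·4.808/450 = 4.6917469 × 10^-4
  Dept I: (10552/15783)²·(1−127/10552)·6.61/127 = 0.022984204
  Dept II: (1691/15783)²·(1−217/1691)·1.57/217 = 7.2393887 × 10^-5
  → Var(ȳ_str) = 0.023525773.
Var(ȳ_srs) = (1 − 794/15783)·9.545/794 = 0.011416646.
deff = 0.023525773 / 0.011416646 = 2.0607.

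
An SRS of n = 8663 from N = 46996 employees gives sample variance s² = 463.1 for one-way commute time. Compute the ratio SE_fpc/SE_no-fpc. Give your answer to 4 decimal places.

0.9031

f = n/N = 8663/46996 = 0.18433484.
SE_no-fpc = √(s²/n) = 0.2312082; SE_fpc = √((1−f)s²/n) = 0.2088138.
Ratio = √(1−f) = 0.90314183.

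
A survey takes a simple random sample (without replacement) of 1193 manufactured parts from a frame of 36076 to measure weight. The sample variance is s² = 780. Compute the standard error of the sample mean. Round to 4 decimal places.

Under SRS without replacement, Var(ȳ) = (1 − f)·s²/n with f = n/N = 1193/36076 = 0.03306908.
Var(ȳ) = (1 − 0.03306908)·780/1193 = 0.96693092·0.65381391 = 0.63219289.
SE(ȳ) = √(0.63219289) = 0.7951.

0.7951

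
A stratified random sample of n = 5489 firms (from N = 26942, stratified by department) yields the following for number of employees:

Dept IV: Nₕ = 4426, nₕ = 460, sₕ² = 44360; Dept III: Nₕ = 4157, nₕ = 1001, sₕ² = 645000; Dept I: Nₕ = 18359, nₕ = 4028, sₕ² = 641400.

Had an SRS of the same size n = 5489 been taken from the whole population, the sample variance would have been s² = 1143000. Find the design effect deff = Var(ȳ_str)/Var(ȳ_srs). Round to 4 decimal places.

Var(ȳ_str) = Σ Wₕ²(1−fₕ)sₕ²/nₕ with Wₕ = Nₕ/26942:
  Dept IV: (4426/26942)²·(1−460/4426)·44360/460 = 2.3320516
  Dept III: (4157/26942)²·(1−1001/4157)·645000/1001 = 11.646166
  Dept I: (18359/26942)²·(1−4028/18359)·641400/4028 = 57.717212
  → Var(ȳ_str) = 71.69543.
Var(ȳ_srs) = (1 − 5489/26942)·1143000/5489 = 165.81018.
deff = 71.69543 / 165.81018 = 0.4324.

0.4324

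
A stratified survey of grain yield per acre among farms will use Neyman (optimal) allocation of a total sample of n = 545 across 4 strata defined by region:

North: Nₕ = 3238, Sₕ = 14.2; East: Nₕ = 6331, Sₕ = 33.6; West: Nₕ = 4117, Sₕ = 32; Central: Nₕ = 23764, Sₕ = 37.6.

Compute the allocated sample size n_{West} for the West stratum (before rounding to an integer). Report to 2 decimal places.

55.92

Neyman allocation: nₕ = n·NₕSₕ / Σⱼ NⱼSⱼ.
Σ NⱼSⱼ = 3238·14.2 + 6331·33.6 + 4117·32 + 23764·37.6 = 1.2839716 × 10^6.
n_{West} = 545·4117·32 / (1.2839716 × 10^6) = 55.92.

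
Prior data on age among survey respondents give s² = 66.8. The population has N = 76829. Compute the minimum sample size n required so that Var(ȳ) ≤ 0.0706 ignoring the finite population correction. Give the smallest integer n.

947

Without fpc, n₀ = s²/D = 66.8/0.0706 = 946.1756.
Rounding up, n = 947.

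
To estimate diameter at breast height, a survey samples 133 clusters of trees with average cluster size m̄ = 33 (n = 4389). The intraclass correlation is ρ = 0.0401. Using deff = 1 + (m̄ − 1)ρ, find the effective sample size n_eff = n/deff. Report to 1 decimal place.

1922.3

deff = 1 + (33 − 1)·0.0401 = 1 + 1.2832 = 2.2832.
n_eff = 4389 / 2.2832 = 1922.3.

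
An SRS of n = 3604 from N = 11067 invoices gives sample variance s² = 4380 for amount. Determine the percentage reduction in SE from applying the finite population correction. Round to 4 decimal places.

f = n/N = 3604/11067 = 0.32565284.
SE_no-fpc = √(s²/n) = 1.1024139; SE_fpc = √((1−f)s²/n) = 0.9052873.
Ratio = √(1−f) = 0.82118643. Reduction = 100·(1 − 0.82118643) = 17.8814%.

17.8814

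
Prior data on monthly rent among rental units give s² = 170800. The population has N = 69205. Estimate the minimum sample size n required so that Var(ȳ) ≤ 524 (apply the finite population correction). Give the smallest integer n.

325

Without fpc, n₀ = s²/D = 170800/524 = 325.9542.
With fpc, (1 − n/N)·s²/n ≤ D requires n ≥ n₀/(1 + n₀/N) = 325.9542/(1 + 325.9542/69205) = 324.4262.
Rounding up, n = 325.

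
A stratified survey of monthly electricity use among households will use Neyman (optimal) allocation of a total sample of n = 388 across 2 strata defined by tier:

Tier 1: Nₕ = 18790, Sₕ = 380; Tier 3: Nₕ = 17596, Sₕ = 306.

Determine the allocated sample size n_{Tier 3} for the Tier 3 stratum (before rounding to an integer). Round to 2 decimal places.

Neyman allocation: nₕ = n·NₕSₕ / Σⱼ NⱼSⱼ.
Σ NⱼSⱼ = 18790·380 + 17596·306 = 1.2524576 × 10^7.
n_{Tier 3} = 388·17596·306 / (1.2524576 × 10^7) = 166.80.

166.80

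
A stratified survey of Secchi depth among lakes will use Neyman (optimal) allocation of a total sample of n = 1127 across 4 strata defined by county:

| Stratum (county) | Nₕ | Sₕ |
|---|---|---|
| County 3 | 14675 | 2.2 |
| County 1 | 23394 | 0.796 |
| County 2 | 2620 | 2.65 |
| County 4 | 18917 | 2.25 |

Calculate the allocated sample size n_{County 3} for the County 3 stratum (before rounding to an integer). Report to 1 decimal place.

362.4

Neyman allocation: nₕ = n·NₕSₕ / Σⱼ NⱼSⱼ.
Σ NⱼSⱼ = 14675·2.2 + 23394·0.796 + 2620·2.65 + 18917·2.25 = 100412.87.
n_{County 3} = 1127·14675·2.2 / 100412.87 = 362.4.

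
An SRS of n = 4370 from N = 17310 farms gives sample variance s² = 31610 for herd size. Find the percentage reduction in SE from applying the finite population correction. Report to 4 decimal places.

13.5393

f = n/N = 4370/17310 = 0.25245523.
SE_no-fpc = √(s²/n) = 2.6894999; SE_fpc = √((1−f)s²/n) = 2.3253597.
Ratio = √(1−f) = 0.86460672. Reduction = 100·(1 − 0.86460672) = 13.5393%.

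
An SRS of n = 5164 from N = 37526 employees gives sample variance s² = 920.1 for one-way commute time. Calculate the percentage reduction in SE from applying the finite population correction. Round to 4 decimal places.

7.1351

f = n/N = 5164/37526 = 0.13761126.
SE_no-fpc = √(s²/n) = 0.42210879; SE_fpc = √((1−f)s²/n) = 0.39199086.
Ratio = √(1−f) = 0.92864888. Reduction = 100·(1 − 0.92864888) = 7.1351%.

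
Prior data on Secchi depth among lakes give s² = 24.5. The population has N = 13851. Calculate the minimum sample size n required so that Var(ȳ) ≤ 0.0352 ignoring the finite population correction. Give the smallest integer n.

697

Without fpc, n₀ = s²/D = 24.5/0.0352 = 696.0227.
Rounding up, n = 697.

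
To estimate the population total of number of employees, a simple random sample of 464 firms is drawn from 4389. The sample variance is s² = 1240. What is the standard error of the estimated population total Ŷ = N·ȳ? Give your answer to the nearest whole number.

Var(Ŷ) = N²·Var(ȳ) = N²·(1 − n/N)·s²/n.
f = 464/4389 = 0.10571884; Var(ȳ) = 0.89428116·1240/464 = 2.3898893.
Var(Ŷ) = 4389² · 2.3898893 = 4.6037205 × 10^7.
SE(Ŷ) = √(4.6037205 × 10^7) = 6785.

6785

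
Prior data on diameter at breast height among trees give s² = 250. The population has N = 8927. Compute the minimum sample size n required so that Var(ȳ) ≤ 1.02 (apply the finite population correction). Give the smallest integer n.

239

Without fpc, n₀ = s²/D = 250/1.02 = 245.0980.
With fpc, (1 − n/N)·s²/n ≤ D requires n ≥ n₀/(1 + n₀/N) = 245.0980/(1 + 245.0980/8927) = 238.5485.
Rounding up, n = 239.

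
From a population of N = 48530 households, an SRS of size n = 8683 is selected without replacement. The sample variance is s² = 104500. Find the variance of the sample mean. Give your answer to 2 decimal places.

9.88

Under SRS without replacement, Var(ȳ) = (1 − f)·s²/n with f = n/N = 8683/48530 = 0.17892026.
Var(ȳ) = (1 − 0.17892026)·104500/8683 = 0.82107974·12.035011 = 9.8817037.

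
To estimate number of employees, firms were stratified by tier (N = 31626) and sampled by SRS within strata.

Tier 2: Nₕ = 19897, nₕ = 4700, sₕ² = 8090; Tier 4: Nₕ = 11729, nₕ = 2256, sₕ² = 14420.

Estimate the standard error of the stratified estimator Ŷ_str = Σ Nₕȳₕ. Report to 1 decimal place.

35080.8

Var(Ŷ_str) = Σₕ Nₕ²(1 − fₕ)sₕ²/nₕ.
Tier 2: 19897²·(1 − 4700/19897)·8090/4700 = 5.2047051 × 10^8.
Tier 4: 11729²·(1 − 2256/11729)·14420/2256 = 7.1019022 × 10^8.
Sum = 1.2306607 × 10^9.
SE = √(1.2306607 × 10^9) = 35080.8.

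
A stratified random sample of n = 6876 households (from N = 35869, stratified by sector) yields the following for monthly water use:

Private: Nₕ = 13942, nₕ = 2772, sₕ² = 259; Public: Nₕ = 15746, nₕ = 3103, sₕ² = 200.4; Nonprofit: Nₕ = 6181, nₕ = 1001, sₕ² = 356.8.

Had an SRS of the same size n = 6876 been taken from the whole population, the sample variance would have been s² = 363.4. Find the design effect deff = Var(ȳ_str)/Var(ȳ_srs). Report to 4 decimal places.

0.7063

Var(ȳ_str) = Σ Wₕ²(1−fₕ)sₕ²/nₕ with Wₕ = Nₕ/35869:
  Private: (13942/35869)²·(1−2772/13942)·259/2772 = 0.011309574
  Public: (15746/35869)²·(1−3103/15746)·200.4/3103 = 0.0099930437
  Nonprofit: (6181/35869)²·(1−1001/6181)·356.8/1001 = 0.0088703495
  → Var(ȳ_str) = 0.030172967.
Var(ȳ_srs) = (1 − 6876/35869)·363.4/6876 = 0.042719183.
deff = 0.030172967 / 0.042719183 = 0.7063.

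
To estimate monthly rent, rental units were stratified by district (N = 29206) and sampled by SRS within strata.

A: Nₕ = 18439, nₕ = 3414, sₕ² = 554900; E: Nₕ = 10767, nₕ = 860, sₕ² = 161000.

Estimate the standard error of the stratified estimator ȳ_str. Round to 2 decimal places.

8.73

Var(ȳ_str) = Σₕ Wₕ²(1 − fₕ)sₕ²/nₕ with Wₕ = Nₕ/N, N = 29206.
A: Wₕ = 0.63134287; term = 0.63134287²·(1 − 0.18515104)·554900/3414 = 52.790879.
E: Wₕ = 0.36865713; term = 0.36865713²·(1 − 0.07987369)·161000/860 = 23.411009.
Sum = 76.201888.
SE = √(76.201888) = 8.73.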